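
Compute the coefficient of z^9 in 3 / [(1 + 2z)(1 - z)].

Partial fractions give a closed form: a_n = (2)·(-2)^n + (1)·1^n.
At n = 9: a_9 = -1023.

-1023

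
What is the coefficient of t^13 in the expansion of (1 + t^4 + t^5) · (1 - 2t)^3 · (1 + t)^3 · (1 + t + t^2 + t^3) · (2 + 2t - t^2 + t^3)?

(1 + t^4 + t^5) has coefficients 1,0,0,0,1,1 for degrees 0…5.
(1 - 2t)^3 has coefficients 1,-6,12,-8,0,0,0,0,0,0,0,0,0,0 for degrees 0…13.
Multiplying by (1 + t)^3 gives running coefficients 1,-3,-3,11,6,-12,-8,0,0,0,0,0,0,0 for degrees 0…13.
Multiplying by (1 + t + t^2 + t^3) gives running coefficients 1,-2,-5,6,11,2,-3,-14,-20,-8,0,0,0,0 for degrees 0…13.
Finally multiplying by (2 + 2t - t^2 + t^3), the product of all factors after the first has coefficients 2,-2,-15,5,37,15,-7,-25,-63,-45,-10,-12,-8,0 for degrees 0…13.
[t^13] = 1·0 + 1·(-45) + 1·(-63) = -108.

-108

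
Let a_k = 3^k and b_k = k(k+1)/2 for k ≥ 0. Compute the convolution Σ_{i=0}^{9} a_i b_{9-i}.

22113

This is [x^9] in the product of the two ordinary generating functions.
Σ = 1·45 + 3·36 + 9·28 + 27·21 + 81·15 + 243·10 + 729·6 + 2187·3 + 6561·1 + 19683·0 = 22113.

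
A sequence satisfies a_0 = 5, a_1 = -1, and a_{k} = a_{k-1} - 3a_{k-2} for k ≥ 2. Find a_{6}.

-31

The ordinary generating function has denominator 1 - z + 3z^2.
Iterating the recurrence: a_0,…,a_{6} = 5, -1, -16, -13, 35, 74, -31.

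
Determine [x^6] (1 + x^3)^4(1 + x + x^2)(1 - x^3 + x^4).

3

(1 + x^3)^4 has coefficients 1,0,0,4,0,0,6 for degrees 0…6.
(1 + x + x^2) has coefficients 1,1,1,0,0,0,0 for degrees 0…6.
Finally multiplying by (1 - x^3 + x^4), the product of all factors after the first has coefficients 1,1,1,-1,0,0,1 for degrees 0…6.
[x^6] = 1·1 + 4·(-1) + 6·1 = 3.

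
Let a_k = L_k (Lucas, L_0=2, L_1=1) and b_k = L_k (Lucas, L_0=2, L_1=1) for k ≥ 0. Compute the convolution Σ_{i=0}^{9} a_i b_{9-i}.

The convolution is the t^9 coefficient of A(t)B(t).
Σ = 2·76 + 1·47 + 3·29 + 4·18 + 7·11 + 11·7 + 18·4 + 29·3 + 47·1 + 76·2 = 870.

870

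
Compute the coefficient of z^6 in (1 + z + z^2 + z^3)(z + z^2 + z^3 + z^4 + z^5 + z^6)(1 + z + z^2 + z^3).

(1 + z + z^2 + z^3) has coefficients 1,1,1,1 for degrees 0…3.
(z + z^2 + z^3 + z^4 + z^5 + z^6) has coefficients 0,1,1,1,1,1,1 for degrees 0…6.
Finally multiplying by (1 + z + z^2 + z^3), the product of all factors after the first has coefficients 0,1,2,3,4,4,4 for degrees 0…6.
[z^6] = 1·4 + 1·4 + 1·4 + 1·3 = 15.

15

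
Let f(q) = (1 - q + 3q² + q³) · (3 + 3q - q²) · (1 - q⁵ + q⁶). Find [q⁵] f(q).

(1 - q + 3q² + q³) has coefficients 1,-1,3,1 for degrees 0…3.
(3 + 3q - q²) has coefficients 3,3,-1,0,0,0 for degrees 0…5.
Finally multiplying by (1 - q⁵ + q⁶), the product of all factors after the first has coefficients 3,3,-1,0,0,-3 for degrees 0…5.
[q⁵] = 1·(-3) − 1·0 + 3·0 + 1·(-1) = -4.

-4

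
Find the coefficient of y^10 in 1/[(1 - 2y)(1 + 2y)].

1024

The denominator gives the recurrence a_n = 4a_(n−2) for n ≥ 2; the numerator fixes a_0 = 1, a_1 = 0.
Iterating: 1, 0, 4, 0, 16, 0, 64, 0, 256, 0, 1024, so a_10 = 1024.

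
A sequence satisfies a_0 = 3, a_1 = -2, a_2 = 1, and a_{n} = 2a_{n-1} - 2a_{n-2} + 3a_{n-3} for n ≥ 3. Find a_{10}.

478

The ordinary generating function has denominator 1 - 2y + 2y^2 - 3y^3.
Iterating the recurrence: a_0,…,a_{10} = 3, -2, 1, 15, 22, 17, 35, 102, 185, 271, 478.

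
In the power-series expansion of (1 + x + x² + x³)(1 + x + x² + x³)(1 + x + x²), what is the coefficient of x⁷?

(1 + x + x² + x³) has coefficients 1,1,1,1 for degrees 0…3.
(1 + x + x² + x³) has coefficients 1,1,1,1,0,0,0,0 for degrees 0…7.
Finally multiplying by (1 + x + x²), the product of all factors after the first has coefficients 1,2,3,3,2,1,0,0 for degrees 0…7.
[x⁷] = 1·0 + 1·0 + 1·1 + 1·2 = 3.

3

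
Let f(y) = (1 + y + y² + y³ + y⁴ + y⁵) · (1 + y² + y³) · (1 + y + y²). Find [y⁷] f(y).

(1 + y + y² + y³ + y⁴ + y⁵) has coefficients 1,1,1,1,1,1 for degrees 0…5.
(1 + y² + y³) has coefficients 1,0,1,1,0,0,0,0 for degrees 0…7.
Finally multiplying by (1 + y + y²), the product of all factors after the first has coefficients 1,1,2,2,2,1,0,0 for degrees 0…7.
[y⁷] = 1·0 + 1·0 + 1·1 + 1·2 + 1·2 + 1·2 = 7.

7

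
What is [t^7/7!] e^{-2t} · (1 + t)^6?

-800

The EGF product rule gives c_7 = Σ_{k_1+k_2=7} C(7; k_1,k_2) · ∏ g_i(k_i), where e^{-2t} gives (-2)^k; (1+t)^6 gives the falling factorial (6)_k.
g_1(k) for k = 0…7: 1, -2, 4, -8, 16, -32, 64, -128.
g_2(k) for k = 0…7: 1, 6, 30, 120, 360, 720, 720, 0.
c_7 = Σ_k C(7,k)·g_1(k)·g_2(7−k) = 7·(-2)·720 + 21·4·720 + 35·(-8)·360 + 35·16·120 + 21·(-32)·30 + 7·64·6 + 1·(-128)·1 = −10080 + 60480 − 100800 + 67200 − 20160 + 2688 − 128 = -800.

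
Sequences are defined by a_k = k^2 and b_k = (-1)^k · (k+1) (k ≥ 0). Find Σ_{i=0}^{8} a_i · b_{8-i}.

Write out a_i and b_{8-i} for i = 0,…,8 and sum the products.
Σ = 0·9 + 1·(-8) + 4·7 + 9·(-6) + 16·5 + 25·(-4) + 36·3 + 49·(-2) + 64·1 = 20.

20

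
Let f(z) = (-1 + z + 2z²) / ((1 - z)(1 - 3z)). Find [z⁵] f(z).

The denominator gives the recurrence a_n = 4a_(n−1) − 3a_(n−2) for n ≥ 3; the numerator fixes a_0 = -1, a_1 = -3, a_2 = -7.
Iterating: -1, -3, -7, -19, -55, -163, so a_5 = -163.

-163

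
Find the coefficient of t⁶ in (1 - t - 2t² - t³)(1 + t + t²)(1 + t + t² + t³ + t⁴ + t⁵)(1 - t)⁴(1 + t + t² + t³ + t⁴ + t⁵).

(1 - t - 2t² - t³) has coefficients 1,-1,-2,-1 for degrees 0…3.
(1 + t + t²) has coefficients 1,1,1,0,0,0,0 for degrees 0…6.
Multiplying by (1 + t + t² + t³ + t⁴ + t⁵) gives running coefficients 1,2,3,3,3,3,2 for degrees 0…6.
Multiplying by (1 - t)⁴ gives running coefficients 1,-2,1,-1,2,-1,-1 for degrees 0…6.
Finally multiplying by (1 + t + t² + t³ + t⁴ + t⁵), the product of all factors after the first has coefficients 1,-1,0,-1,1,0,-2 for degrees 0…6.
[t⁶] = 1·(-2) − 1·0 − 2·1 − 1·(-1) = -3.

-3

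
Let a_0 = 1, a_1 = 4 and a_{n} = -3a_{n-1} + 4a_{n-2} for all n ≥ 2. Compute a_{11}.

2516584

The ordinary generating function has denominator 1 + 3y - 4y^2.
Iterating the recurrence: a_0,…,a_{11} = 1, 4, -8, 40, -152, 616, -2456, 9832, -39320, 157288, -629144, 2516584.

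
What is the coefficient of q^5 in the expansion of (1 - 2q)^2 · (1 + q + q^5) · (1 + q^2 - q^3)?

(1 - 2q)^2 has coefficients 1,-4,4 for degrees 0…2.
(1 + q + q^5) has coefficients 1,1,0,0,0,1 for degrees 0…5.
Finally multiplying by (1 + q^2 - q^3), the product of all factors after the first has coefficients 1,1,1,0,-1,1 for degrees 0…5.
[q^5] = 1·1 − 4·(-1) + 4·0 = 5.

5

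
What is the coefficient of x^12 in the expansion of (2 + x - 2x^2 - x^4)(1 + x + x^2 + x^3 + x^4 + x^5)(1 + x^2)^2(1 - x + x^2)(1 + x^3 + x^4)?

(2 + x - 2x^2 - x^4) has coefficients 2,1,-2,0,-1 for degrees 0…4.
(1 + x + x^2 + x^3 + x^4 + x^5) has coefficients 1,1,1,1,1,1,0,0,0,0,0,0,0 for degrees 0…12.
Multiplying by (1 + x^2)^2 gives running coefficients 1,1,3,3,4,4,3,3,1,1,0,0,0 for degrees 0…12.
Multiplying by (1 - x + x^2) gives running coefficients 1,0,3,1,4,3,3,4,1,3,0,1,0 for degrees 0…12.
Finally multiplying by (1 + x^3 + x^4), the product of all factors after the first has coefficients 1,0,3,2,5,6,7,9,8,9,7,6,4 for degrees 0…12.
[x^12] = 2·4 + 1·6 − 2·7 − 1·8 = -8.

-8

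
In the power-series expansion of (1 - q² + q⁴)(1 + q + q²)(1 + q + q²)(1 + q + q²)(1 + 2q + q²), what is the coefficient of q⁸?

14

(1 - q² + q⁴) has coefficients 1,0,-1,0,1 for degrees 0…4.
(1 + q + q²) has coefficients 1,1,1,0,0,0,0,0,0 for degrees 0…8.
Multiplying by (1 + q + q²) gives running coefficients 1,2,3,2,1,0,0,0,0 for degrees 0…8.
Multiplying by (1 + q + q²) gives running coefficients 1,3,6,7,6,3,1,0,0 for degrees 0…8.
Finally multiplying by (1 + 2q + q²), the product of all factors after the first has coefficients 1,5,13,22,26,22,13,5,1 for degrees 0…8.
[q⁸] = 1·1 − 1·13 + 1·26 = 14.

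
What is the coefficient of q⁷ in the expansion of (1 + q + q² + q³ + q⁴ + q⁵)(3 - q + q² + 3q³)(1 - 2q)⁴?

28

(1 + q + q² + q³ + q⁴ + q⁵) has coefficients 1,1,1,1,1,1 for degrees 0…5.
(3 - q + q² + 3q³) has coefficients 3,-1,1,3,0,0,0,0 for degrees 0…7.
Finally multiplying by (1 - 2q)⁴, the product of all factors after the first has coefficients 3,-25,81,-125,80,24,-80,48 for degrees 0…7.
[q⁷] = 1·48 + 1·(-80) + 1·24 + 1·80 + 1·(-125) + 1·81 = 28.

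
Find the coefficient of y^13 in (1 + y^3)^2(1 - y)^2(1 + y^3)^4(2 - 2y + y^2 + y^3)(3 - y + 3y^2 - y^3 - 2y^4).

(1 + y^3)^2 has coefficients 1,0,0,2,0,0,1 for degrees 0…6.
(1 - y)^2 has coefficients 1,-2,1,0,0,0,0,0,0,0,0,0,0,0 for degrees 0…13.
Multiplying by (1 + y^3)^4 gives running coefficients 1,-2,1,4,-8,4,6,-12,6,4,-8,4,1,-2 for degrees 0…13.
Multiplying by (2 - 2y + y^2 + y^3) gives running coefficients 2,-6,7,5,-25,29,0,-40,46,-10,-30,34,-10,-10 for degrees 0…13.
Finally multiplying by (3 - y + 3y^2 - y^3 - 2y^4), the product of all factors after the first has coefficients 6,-20,33,-12,-57,132,-123,-18,199,-254,98,136,-236,132 for degrees 0…13.
[y^13] = 1·132 + 2·98 + 1·(-18) = 310.

310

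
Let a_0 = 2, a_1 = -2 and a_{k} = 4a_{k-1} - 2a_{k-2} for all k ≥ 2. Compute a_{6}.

-1776

The ordinary generating function has denominator 1 - 4z + 2z^2.
Iterating the recurrence: a_0,…,a_{6} = 2, -2, -12, -44, -152, -520, -1776.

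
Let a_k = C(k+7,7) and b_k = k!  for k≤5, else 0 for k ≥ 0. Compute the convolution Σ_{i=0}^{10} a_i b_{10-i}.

200574

Write out a_i and b_{10-i} for i = 0,…,10 and sum the products.
Σ = 1·0 + 8·0 + 36·0 + 120·0 + 330·0 + 792·120 + 1716·24 + 3432·6 + 6435·2 + 11440·1 + 19448·1 = 200574.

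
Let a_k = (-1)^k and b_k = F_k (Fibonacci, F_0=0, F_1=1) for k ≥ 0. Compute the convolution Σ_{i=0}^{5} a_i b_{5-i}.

4

Write out a_i and b_{5-i} for i = 0,…,5 and sum the products.
Σ = 1·5 − 1·3 + 1·2 − 1·1 + 1·1 − 1·0 = 4.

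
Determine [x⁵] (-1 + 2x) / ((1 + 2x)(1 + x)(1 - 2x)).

63

Partial fractions give a closed form: a_n = (-2)·(-2)^n + (1)·(-1)^n.
At n = 5: a_5 = 63.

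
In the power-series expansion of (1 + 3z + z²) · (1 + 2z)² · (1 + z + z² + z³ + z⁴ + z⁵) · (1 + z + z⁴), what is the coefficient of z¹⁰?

48

(1 + 3z + z²) has coefficients 1,3,1 for degrees 0…2.
(1 + 2z)² has coefficients 1,4,4,0,0,0,0,0,0,0,0 for degrees 0…10.
Multiplying by (1 + z + z² + z³ + z⁴ + z⁵) gives running coefficients 1,5,9,9,9,9,8,4,0,0,0 for degrees 0…10.
Finally multiplying by (1 + z + z⁴), the product of all factors after the first has coefficients 1,6,14,18,19,23,26,21,13,9,8 for degrees 0…10.
[z¹⁰] = 1·8 + 3·9 + 1·13 = 48.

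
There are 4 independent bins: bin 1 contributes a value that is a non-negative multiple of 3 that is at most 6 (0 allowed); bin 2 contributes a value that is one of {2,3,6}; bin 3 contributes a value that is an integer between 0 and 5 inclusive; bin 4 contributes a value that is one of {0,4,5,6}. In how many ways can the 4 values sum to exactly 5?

The generating function for the choices is (1 + y³ + y⁶)·(y² + y³ + y⁶)·(1 + y + y² + y³ + y⁴ + y⁵)·(1 + y⁴ + y⁵ + y⁶); the count is [y⁵].
(1 + y³ + y⁶) has coefficients 1,0,0,1,0,0 for degrees 0…5.
(y² + y³ + y⁶) has coefficients 0,0,1,1,0,0 for degrees 0…5.
Multiplying by (1 + y + y² + y³ + y⁴ + y⁵) gives running coefficients 0,0,1,2,2,2 for degrees 0…5.
Finally multiplying by (1 + y⁴ + y⁵ + y⁶), the product of all factors after the first has coefficients 0,0,1,2,2,2 for degrees 0…5.
[y⁵] = 1·2 + 1·1 = 3.

3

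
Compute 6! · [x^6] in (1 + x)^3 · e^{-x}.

-47

The EGF product rule gives c_6 = Σ_{k_1+k_2=6} C(6; k_1,k_2) · ∏ g_i(k_i), where (1+x)^3 gives the falling factorial (3)_k; e^{-x} gives (-1)^k.
g_1(k) for k = 0…6: 1, 3, 6, 6, 0, 0, 0.
g_2(k) for k = 0…6: 1, -1, 1, -1, 1, -1, 1.
c_6 = Σ_k C(6,k)·g_1(k)·g_2(6−k) = 1·1·1 + 6·3·(-1) + 15·6·1 + 20·6·(-1) = 1 − 18 + 90 − 120 = -47.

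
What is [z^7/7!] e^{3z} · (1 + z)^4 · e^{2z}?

The EGF product rule gives c_7 = Σ_{k_1+k_2+k_3=7} C(7; k_1,k_2,k_3) · ∏ g_i(k_i), where e^{3z} gives (3)^k; (1+z)^4 gives the falling factorial (4)_k; e^{2z} gives (2)^k.
g_1(k) for k = 0…7: 1, 3, 9, 27, 81, 243, 729, 2187.
g_2(k) for k = 0…7: 1, 4, 12, 24, 24, 0, 0, 0.
g_3(k) for k = 0…7: 1, 2, 4, 8, 16, 32, 64, 128.
First combine the last two factors: h(k) = Σ_j C(k,j)·g_2(j)·g_3(k−j) for k = 0…7: 1, 6, 32, 152, 648, 2512, 8992, 30144.
c_7 = Σ_k C(7,k)·g_1(k)·h(7−k) = 1·1·30144 + 7·3·8992 + 21·9·2512 + 35·27·648 + 35·81·152 + 21·243·32 + 7·729·6 + 1·2187·1 = 30144 + 188832 + 474768 + 612360 + 430920 + 163296 + 30618 + 2187 = 1933125.

1933125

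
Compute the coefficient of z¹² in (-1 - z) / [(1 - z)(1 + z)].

-1

The denominator gives the recurrence a_n = a_(n−2) for n ≥ 2; the numerator fixes a_0 = -1, a_1 = -1.
Iterating: -1, -1, -1, -1, -1, -1, -1, -1, -1, -1, -1, -1, -1, so a_12 = -1.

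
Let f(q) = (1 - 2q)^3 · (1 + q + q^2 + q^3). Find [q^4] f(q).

(1 - 2q)^3 has coefficients 1,-6,12,-8 for degrees 0…3.
(1 + q + q^2 + q^3) has coefficients 1,1,1,1,0 for degrees 0…4.
[q^4] = 1·0 − 6·1 + 12·1 − 8·1 = -2.

-2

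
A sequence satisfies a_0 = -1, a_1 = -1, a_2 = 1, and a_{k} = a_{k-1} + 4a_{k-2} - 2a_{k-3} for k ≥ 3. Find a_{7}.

The ordinary generating function has denominator 1 - q - 4q^2 + 2q^3.
Iterating the recurrence: a_0,…,a_{7} = -1, -1, 1, -1, 5, -1, 21, 7.

7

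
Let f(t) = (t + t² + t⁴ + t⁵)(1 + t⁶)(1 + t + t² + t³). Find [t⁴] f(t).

3

(t + t² + t⁴ + t⁵) has coefficients 0,1,1,0,1 for degrees 0…4.
(1 + t⁶) has coefficients 1,0,0,0,0 for degrees 0…4.
Finally multiplying by (1 + t + t² + t³), the product of all factors after the first has coefficients 1,1,1,1,0 for degrees 0…4.
[t⁴] = 1·1 + 1·1 + 1·1 = 3.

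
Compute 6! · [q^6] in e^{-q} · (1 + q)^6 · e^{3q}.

58576

The EGF product rule gives c_6 = Σ_{k_1+k_2+k_3=6} C(6; k_1,k_2,k_3) · ∏ g_i(k_i), where e^{-q} gives (-1)^k; (1+q)^6 gives the falling factorial (6)_k; e^{3q} gives (3)^k.
g_1(k) for k = 0…6: 1, -1, 1, -1, 1, -1, 1.
g_2(k) for k = 0…6: 1, 6, 30, 120, 360, 720, 720.
g_3(k) for k = 0…6: 1, 3, 9, 27, 81, 243, 729.
First combine the last two factors: h(k) = Σ_j C(k,j)·g_2(j)·g_3(k−j) for k = 0…6: 1, 9, 75, 579, 4149, 27693, 173007.
c_6 = Σ_k C(6,k)·g_1(k)·h(6−k) = 1·1·173007 + 6·(-1)·27693 + 15·1·4149 + 20·(-1)·579 + 15·1·75 + 6·(-1)·9 + 1·1·1 = 173007 − 166158 + 62235 − 11580 + 1125 − 54 + 1 = 58576.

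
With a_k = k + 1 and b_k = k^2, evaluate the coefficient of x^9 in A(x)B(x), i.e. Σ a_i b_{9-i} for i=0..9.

825

This is [x^9] in the product of the two ordinary generating functions.
Σ = 1·81 + 2·64 + 3·49 + 4·36 + 5·25 + 6·16 + 7·9 + 8·4 + 9·1 + 10·0 = 825.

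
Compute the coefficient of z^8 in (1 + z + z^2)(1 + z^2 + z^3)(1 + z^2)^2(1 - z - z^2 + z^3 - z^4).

-9

(1 + z + z^2) has coefficients 1,1,1 for degrees 0…2.
(1 + z^2 + z^3) has coefficients 1,0,1,1,0,0,0,0,0 for degrees 0…8.
Multiplying by (1 + z^2)^2 gives running coefficients 1,0,3,1,3,2,1,1,0 for degrees 0…8.
Finally multiplying by (1 - z - z^2 + z^3 - z^4), the product of all factors after the first has coefficients 1,-1,2,-1,-2,1,-6,0,-3 for degrees 0…8.
[z^8] = 1·(-3) + 1·0 + 1·(-6) = -9.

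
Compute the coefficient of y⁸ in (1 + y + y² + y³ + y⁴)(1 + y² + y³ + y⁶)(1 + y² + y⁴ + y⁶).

(1 + y + y² + y³ + y⁴) has coefficients 1,1,1,1,1 for degrees 0…4.
(1 + y² + y³ + y⁶) has coefficients 1,0,1,1,0,0,1,0,0 for degrees 0…8.
Finally multiplying by (1 + y² + y⁴ + y⁶), the product of all factors after the first has coefficients 1,0,2,1,2,1,3,1,2 for degrees 0…8.
[y⁸] = 1·2 + 1·1 + 1·3 + 1·1 + 1·2 = 9.

9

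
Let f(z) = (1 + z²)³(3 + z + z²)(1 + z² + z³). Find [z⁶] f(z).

21

(1 + z²)³ has coefficients 1,0,3,0,3,0,1 for degrees 0…6.
(3 + z + z²) has coefficients 3,1,1,0,0,0,0 for degrees 0…6.
Finally multiplying by (1 + z² + z³), the product of all factors after the first has coefficients 3,1,4,4,2,1,0 for degrees 0…6.
[z⁶] = 1·0 + 3·2 + 3·4 + 1·3 = 21.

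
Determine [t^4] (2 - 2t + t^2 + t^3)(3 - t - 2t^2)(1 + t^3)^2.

(2 - 2t + t^2 + t^3) has coefficients 2,-2,1,1 for degrees 0…3.
(3 - t - 2t^2) has coefficients 3,-1,-2,0,0 for degrees 0…4.
Finally multiplying by (1 + t^3)^2, the product of all factors after the first has coefficients 3,-1,-2,6,-2 for degrees 0…4.
[t^4] = 2·(-2) − 2·6 + 1·(-2) + 1·(-1) = -19.

-19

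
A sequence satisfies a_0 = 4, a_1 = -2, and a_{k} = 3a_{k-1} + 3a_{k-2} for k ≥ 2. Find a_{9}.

The ordinary generating function has denominator 1 - 3z - 3z^2.
Iterating the recurrence: a_0,…,a_{9} = 4, -2, 6, 12, 54, 198, 756, 2862, 10854, 41148.

41148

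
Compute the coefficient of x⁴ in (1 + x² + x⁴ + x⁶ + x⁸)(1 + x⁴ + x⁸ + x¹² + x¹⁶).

2

(1 + x² + x⁴ + x⁶ + x⁸) has coefficients 1,0,1,0,1 for degrees 0…4.
(1 + x⁴ + x⁸ + x¹² + x¹⁶) has coefficients 1,0,0,0,1 for degrees 0…4.
[x⁴] = 1·1 + 1·0 + 1·1 = 2.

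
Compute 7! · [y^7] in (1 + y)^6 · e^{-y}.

The EGF product rule gives c_7 = Σ_{k_1+k_2=7} C(7; k_1,k_2) · ∏ g_i(k_i), where (1+y)^6 gives the falling factorial (6)_k; e^{-y} gives (-1)^k.
g_1(k) for k = 0…7: 1, 6, 30, 120, 360, 720, 720, 0.
g_2(k) for k = 0…7: 1, -1, 1, -1, 1, -1, 1, -1.
c_7 = Σ_k C(7,k)·g_1(k)·g_2(7−k) = 1·1·(-1) + 7·6·1 + 21·30·(-1) + 35·120·1 + 35·360·(-1) + 21·720·1 + 7·720·(-1) = −1 + 42 − 630 + 4200 − 12600 + 15120 − 5040 = 1091.

1091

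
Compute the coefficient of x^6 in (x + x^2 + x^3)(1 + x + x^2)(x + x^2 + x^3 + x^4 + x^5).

(x + x^2 + x^3) has coefficients 0,1,1,1 for degrees 0…3.
(1 + x + x^2) has coefficients 1,1,1,0,0,0,0 for degrees 0…6.
Finally multiplying by (x + x^2 + x^3 + x^4 + x^5), the product of all factors after the first has coefficients 0,1,2,3,3,3,2 for degrees 0…6.
[x^6] = 1·3 + 1·3 + 1·3 = 9.

9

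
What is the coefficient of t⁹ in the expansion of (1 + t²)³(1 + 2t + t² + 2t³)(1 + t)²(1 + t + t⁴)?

(1 + t²)³ has coefficients 1,0,3,0,3,0,1 for degrees 0…6.
(1 + 2t + t² + 2t³) has coefficients 1,2,1,2,0,0,0,0,0,0 for degrees 0…9.
Multiplying by (1 + t)² gives running coefficients 1,4,6,6,5,2,0,0,0,0 for degrees 0…9.
Finally multiplying by (1 + t + t⁴), the product of all factors after the first has coefficients 1,5,10,12,12,11,8,6,5,2 for degrees 0…9.
[t⁹] = 1·2 + 3·6 + 3·11 + 1·12 = 65.

65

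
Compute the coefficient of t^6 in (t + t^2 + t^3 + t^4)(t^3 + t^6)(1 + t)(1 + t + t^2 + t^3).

(t + t^2 + t^3 + t^4) has coefficients 0,1,1,1,1 for degrees 0…4.
(t^3 + t^6) has coefficients 0,0,0,1,0,0,1 for degrees 0…6.
Multiplying by (1 + t) gives running coefficients 0,0,0,1,1,0,1 for degrees 0…6.
Finally multiplying by (1 + t + t^2 + t^3), the product of all factors after the first has coefficients 0,0,0,1,2,2,3 for degrees 0…6.
[t^6] = 1·2 + 1·2 + 1·1 + 1·0 = 5.

5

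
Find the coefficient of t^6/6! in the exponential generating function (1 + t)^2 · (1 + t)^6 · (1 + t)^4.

665280

The EGF product rule gives c_6 = Σ_{k_1+k_2+k_3=6} C(6; k_1,k_2,k_3) · ∏ g_i(k_i), where (1+t)^2 gives the falling factorial (2)_k; (1+t)^6 gives the falling factorial (6)_k; (1+t)^4 gives the falling factorial (4)_k.
g_1(k) for k = 0…6: 1, 2, 2, 0, 0, 0, 0.
g_2(k) for k = 0…6: 1, 6, 30, 120, 360, 720, 720.
g_3(k) for k = 0…6: 1, 4, 12, 24, 24, 0, 0.
First combine the last two factors: h(k) = Σ_j C(k,j)·g_2(j)·g_3(k−j) for k = 0…6: 1, 10, 90, 720, 5040, 30240, 151200.
c_6 = Σ_k C(6,k)·g_1(k)·h(6−k) = 1·1·151200 + 6·2·30240 + 15·2·5040 = 151200 + 362880 + 151200 = 665280.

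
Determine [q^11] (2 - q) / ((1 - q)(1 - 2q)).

6143

The denominator gives the recurrence a_n = 3a_(n−1) − 2a_(n−2) for n ≥ 2; the numerator fixes a_0 = 2, a_1 = 5.
Iterating: 2, 5, 11, 23, 47, 95, 191, 383, 767, 1535, 3071, 6143, so a_11 = 6143.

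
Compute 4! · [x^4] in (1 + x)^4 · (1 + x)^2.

The EGF product rule gives c_4 = Σ_{k_1+k_2=4} C(4; k_1,k_2) · ∏ g_i(k_i), where (1+x)^4 gives the falling factorial (4)_k; (1+x)^2 gives the falling factorial (2)_k.
g_1(k) for k = 0…4: 1, 4, 12, 24, 24.
g_2(k) for k = 0…4: 1, 2, 2, 0, 0.
c_4 = Σ_k C(4,k)·g_1(k)·g_2(4−k) = 6·12·2 + 4·24·2 + 1·24·1 = 144 + 192 + 24 = 360.

360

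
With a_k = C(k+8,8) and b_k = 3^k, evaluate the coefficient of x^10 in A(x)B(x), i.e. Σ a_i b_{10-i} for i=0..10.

2215398

This is [x^10] in the product of the two ordinary generating functions.
Σ = 1·59049 + 9·19683 + 45·6561 + 165·2187 + 495·729 + 1287·243 + 3003·81 + 6435·27 + 12870·9 + 24310·3 + 43758·1 = 2215398.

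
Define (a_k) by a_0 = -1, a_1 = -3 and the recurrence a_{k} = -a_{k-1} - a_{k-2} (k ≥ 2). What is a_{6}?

The ordinary generating function has denominator 1 + z + z^2.
Iterating the recurrence: a_0,…,a_{6} = -1, -3, 4, -1, -3, 4, -1.

-1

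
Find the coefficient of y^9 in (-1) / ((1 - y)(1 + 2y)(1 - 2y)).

The denominator gives the recurrence a_n = a_(n−1) + 4a_(n−2) − 4a_(n−3) for n ≥ 3; the numerator fixes a_0 = -1, a_1 = -1, a_2 = -5.
Iterating: -1, -1, -5, -5, -21, -21, -85, -85, -341, -341, so a_9 = -341.

-341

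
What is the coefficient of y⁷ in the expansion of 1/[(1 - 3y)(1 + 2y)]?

Partial fractions give a closed form: a_n = (3/5)·3^n + (2/5)·(-2)^n.
At n = 7: a_7 = 1261.

1261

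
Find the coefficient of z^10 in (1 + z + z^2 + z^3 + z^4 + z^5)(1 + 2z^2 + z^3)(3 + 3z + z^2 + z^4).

(1 + z + z^2 + z^3 + z^4 + z^5) has coefficients 1,1,1,1,1,1 for degrees 0…5.
(1 + 2z^2 + z^3) has coefficients 1,0,2,1,0,0,0,0,0,0,0 for degrees 0…10.
Finally multiplying by (3 + 3z + z^2 + z^4), the product of all factors after the first has coefficients 3,3,7,9,6,1,2,1,0,0,0 for degrees 0…10.
[z^10] = 1·0 + 1·0 + 1·0 + 1·1 + 1·2 + 1·1 = 4.

4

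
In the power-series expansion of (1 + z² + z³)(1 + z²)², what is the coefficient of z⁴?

(1 + z² + z³) has coefficients 1,0,1,1 for degrees 0…3.
(1 + z²)² has coefficients 1,0,2,0,1 for degrees 0…4.
[z⁴] = 1·1 + 1·2 + 1·0 = 3.

3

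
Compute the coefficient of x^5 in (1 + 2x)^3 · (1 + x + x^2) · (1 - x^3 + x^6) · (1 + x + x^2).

(1 + 2x)^3 has coefficients 1,6,12,8 for degrees 0…3.
(1 + x + x^2) has coefficients 1,1,1,0,0,0 for degrees 0…5.
Multiplying by (1 - x^3 + x^6) gives running coefficients 1,1,1,-1,-1,-1 for degrees 0…5.
Finally multiplying by (1 + x + x^2), the product of all factors after the first has coefficients 1,2,3,1,-1,-3 for degrees 0…5.
[x^5] = 1·(-3) + 6·(-1) + 12·1 + 8·3 = 27.

27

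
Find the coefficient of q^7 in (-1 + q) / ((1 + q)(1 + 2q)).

The denominator gives the recurrence a_n = −3a_(n−1) − 2a_(n−2) for n ≥ 2; the numerator fixes a_0 = -1, a_1 = 4.
Iterating: -1, 4, -10, 22, -46, 94, -190, 382, so a_7 = 382.

382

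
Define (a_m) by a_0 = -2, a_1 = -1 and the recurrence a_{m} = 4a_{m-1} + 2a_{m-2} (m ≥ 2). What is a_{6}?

-3008

The ordinary generating function has denominator 1 - 4y - 2y^2.
Iterating the recurrence: a_0,…,a_{6} = -2, -1, -8, -34, -152, -676, -3008.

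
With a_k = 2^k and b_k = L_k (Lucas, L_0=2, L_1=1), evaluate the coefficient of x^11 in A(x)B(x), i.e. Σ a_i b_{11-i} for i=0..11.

This is [x^11] in the product of the two ordinary generating functions.
Σ = 1·199 + 2·123 + 4·76 + 8·47 + 16·29 + 32·18 + 64·11 + 128·7 + 256·4 + 512·3 + 1024·1 + 2048·2 = 11445.

11445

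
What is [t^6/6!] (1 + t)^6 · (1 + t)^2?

The EGF product rule gives c_6 = Σ_{k_1+k_2=6} C(6; k_1,k_2) · ∏ g_i(k_i), where (1+t)^6 gives the falling factorial (6)_k; (1+t)^2 gives the falling factorial (2)_k.
g_1(k) for k = 0…6: 1, 6, 30, 120, 360, 720, 720.
g_2(k) for k = 0…6: 1, 2, 2, 0, 0, 0, 0.
c_6 = Σ_k C(6,k)·g_1(k)·g_2(6−k) = 15·360·2 + 6·720·2 + 1·720·1 = 10800 + 8640 + 720 = 20160.

20160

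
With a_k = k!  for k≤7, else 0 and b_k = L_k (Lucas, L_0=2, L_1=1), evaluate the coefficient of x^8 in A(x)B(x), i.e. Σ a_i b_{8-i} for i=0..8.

This is [x^8] in the product of the two ordinary generating functions.
Σ = 1·47 + 1·29 + 2·18 + 6·11 + 24·7 + 120·4 + 720·3 + 5040·1 + 0·2 = 8026.

8026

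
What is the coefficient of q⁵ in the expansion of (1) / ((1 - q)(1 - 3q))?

364

The denominator gives the recurrence a_n = 4a_(n−1) − 3a_(n−2) for n ≥ 2; the numerator fixes a_0 = 1, a_1 = 4.
Iterating: 1, 4, 13, 40, 121, 364, so a_5 = 364.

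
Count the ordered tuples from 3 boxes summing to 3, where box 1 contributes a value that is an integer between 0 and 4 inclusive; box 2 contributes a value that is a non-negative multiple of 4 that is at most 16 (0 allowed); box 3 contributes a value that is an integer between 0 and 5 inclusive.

4

The generating function for the choices is (1 + q + q² + q³ + q⁴)·(1 + q⁴ + q⁸ + q¹² + q¹⁶)·(1 + q + q² + q³ + q⁴ + q⁵); the count is [q³].
(1 + q + q² + q³ + q⁴) has coefficients 1,1,1,1 for degrees 0…3.
(1 + q⁴ + q⁸ + q¹² + q¹⁶) has coefficients 1,0,0,0 for degrees 0…3.
Finally multiplying by (1 + q + q² + q³ + q⁴ + q⁵), the product of all factors after the first has coefficients 1,1,1,1 for degrees 0…3.
[q³] = 1·1 + 1·1 + 1·1 + 1·1 = 4.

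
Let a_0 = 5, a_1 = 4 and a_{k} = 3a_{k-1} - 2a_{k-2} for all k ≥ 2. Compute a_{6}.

-58

The ordinary generating function has denominator 1 - 3q + 2q^2.
Iterating the recurrence: a_0,…,a_{6} = 5, 4, 2, -2, -10, -26, -58.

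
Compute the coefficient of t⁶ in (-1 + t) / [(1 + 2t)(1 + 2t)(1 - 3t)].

-454

The denominator gives the recurrence a_n = −a_(n−1) + 8a_(n−2) + 12a_(n−3) for n ≥ 3; the numerator fixes a_0 = -1, a_1 = 2, a_2 = -10.
Iterating: -1, 2, -10, 14, -70, 62, -454, so a_6 = -454.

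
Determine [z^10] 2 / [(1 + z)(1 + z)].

The denominator gives the recurrence a_n = −2a_(n−1) − a_(n−2) for n ≥ 2; the numerator fixes a_0 = 2, a_1 = -4.
Iterating: 2, -4, 6, -8, 10, -12, 14, -16, 18, -20, 22, so a_10 = 22.

22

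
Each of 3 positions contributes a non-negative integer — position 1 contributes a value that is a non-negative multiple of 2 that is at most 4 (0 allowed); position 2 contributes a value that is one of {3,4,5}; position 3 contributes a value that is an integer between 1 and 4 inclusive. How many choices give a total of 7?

5

The generating function for the choices is (1 + x² + x⁴)·(x³ + x⁴ + x⁵)·(x + x² + x³ + x⁴); the count is [x⁷].
(1 + x² + x⁴) has coefficients 1,0,1,0,1 for degrees 0…4.
(x³ + x⁴ + x⁵) has coefficients 0,0,0,1,1,1,0,0 for degrees 0…7.
Finally multiplying by (x + x² + x³ + x⁴), the product of all factors after the first has coefficients 0,0,0,0,1,2,3,3 for degrees 0…7.
[x⁷] = 1·3 + 1·2 + 1·0 = 5.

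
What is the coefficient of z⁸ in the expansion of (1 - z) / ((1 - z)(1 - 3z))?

Partial fractions give a closed form: a_n = (1)·3^n.
At n = 8: a_8 = 6561.

6561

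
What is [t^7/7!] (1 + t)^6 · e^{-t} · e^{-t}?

-800

The EGF product rule gives c_7 = Σ_{k_1+k_2+k_3=7} C(7; k_1,k_2,k_3) · ∏ g_i(k_i), where (1+t)^6 gives the falling factorial (6)_k; e^{-t} gives (-1)^k; e^{-t} gives (-1)^k.
g_1(k) for k = 0…7: 1, 6, 30, 120, 360, 720, 720, 0.
g_2(k) for k = 0…7: 1, -1, 1, -1, 1, -1, 1, -1.
g_3(k) for k = 0…7: 1, -1, 1, -1, 1, -1, 1, -1.
First combine the last two factors: h(k) = Σ_j C(k,j)·g_2(j)·g_3(k−j) for k = 0…7: 1, -2, 4, -8, 16, -32, 64, -128.
c_7 = Σ_k C(7,k)·g_1(k)·h(7−k) = 1·1·(-128) + 7·6·64 + 21·30·(-32) + 35·120·16 + 35·360·(-8) + 21·720·4 + 7·720·(-2) = −128 + 2688 − 20160 + 67200 − 100800 + 60480 − 10080 = -800.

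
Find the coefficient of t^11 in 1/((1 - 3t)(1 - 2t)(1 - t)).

The denominator gives the recurrence a_n = 6a_(n−1) − 11a_(n−2) + 6a_(n−3) for n ≥ 3; the numerator fixes a_0 = 1, a_1 = 6, a_2 = 25.
Iterating: 1, 6, 25, 90, 301, 966, 3025, 9330, 28501, 86526, 261625, 788970, so a_11 = 788970.

788970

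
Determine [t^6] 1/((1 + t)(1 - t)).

1

Partial fractions give a closed form: a_n = (1/2)·(-1)^n + (1/2)·1^n.
At n = 6: a_6 = 1.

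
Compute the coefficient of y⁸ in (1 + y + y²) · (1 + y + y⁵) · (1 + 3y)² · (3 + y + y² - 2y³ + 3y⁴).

120

(1 + y + y²) has coefficients 1,1,1 for degrees 0…2.
(1 + y + y⁵) has coefficients 1,1,0,0,0,1,0,0,0 for degrees 0…8.
Multiplying by (1 + 3y)² gives running coefficients 1,7,15,9,0,1,6,9,0 for degrees 0…8.
Finally multiplying by (3 + y + y² - 2y³ + 3y⁴), the product of all factors after the first has coefficients 3,22,53,47,13,3,46,61,13 for degrees 0…8.
[y⁸] = 1·13 + 1·61 + 1·46 = 120.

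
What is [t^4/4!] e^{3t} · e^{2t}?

625

The EGF product rule gives c_4 = Σ_{k_1+k_2=4} C(4; k_1,k_2) · ∏ g_i(k_i), where e^{3t} gives (3)^k; e^{2t} gives (2)^k.
g_1(k) for k = 0…4: 1, 3, 9, 27, 81.
g_2(k) for k = 0…4: 1, 2, 4, 8, 16.
c_4 = Σ_k C(4,k)·g_1(k)·g_2(4−k) = 1·1·16 + 4·3·8 + 6·9·4 + 4·27·2 + 1·81·1 = 16 + 96 + 216 + 216 + 81 = 625.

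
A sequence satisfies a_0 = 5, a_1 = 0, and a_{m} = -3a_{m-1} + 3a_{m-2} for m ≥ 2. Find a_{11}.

-2008395

The ordinary generating function has denominator 1 + 3y - 3y^2.
Iterating the recurrence: a_0,…,a_{11} = 5, 0, 15, -45, 180, -675, 2565, -9720, 36855, -139725, 529740, -2008395.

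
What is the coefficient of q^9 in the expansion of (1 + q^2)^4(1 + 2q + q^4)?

(1 + q^2)^4 has coefficients 1,0,4,0,6,0,4,0,1 for degrees 0…8.
(1 + 2q + q^4) has coefficients 1,2,0,0,1,0,0,0,0,0 for degrees 0…9.
[q^9] = 1·0 + 4·0 + 6·0 + 4·0 + 1·2 = 2.

2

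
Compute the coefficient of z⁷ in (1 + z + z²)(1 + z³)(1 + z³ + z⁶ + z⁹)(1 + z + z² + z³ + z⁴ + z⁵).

11

(1 + z + z²) has coefficients 1,1,1 for degrees 0…2.
(1 + z³) has coefficients 1,0,0,1,0,0,0,0 for degrees 0…7.
Multiplying by (1 + z³ + z⁶ + z⁹) gives running coefficients 1,0,0,2,0,0,2,0 for degrees 0…7.
Finally multiplying by (1 + z + z² + z³ + z⁴ + z⁵), the product of all factors after the first has coefficients 1,1,1,3,3,3,4,4 for degrees 0…7.
[z⁷] = 1·4 + 1·4 + 1·3 = 11.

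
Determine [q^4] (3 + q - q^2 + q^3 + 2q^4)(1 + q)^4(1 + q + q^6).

22

(3 + q - q^2 + q^3 + 2q^4) has coefficients 3,1,-1,1,2 for degrees 0…4.
(1 + q)^4 has coefficients 1,4,6,4,1 for degrees 0…4.
Finally multiplying by (1 + q + q^6), the product of all factors after the first has coefficients 1,5,10,10,5 for degrees 0…4.
[q^4] = 3·5 + 1·10 − 1·10 + 1·5 + 2·1 = 22.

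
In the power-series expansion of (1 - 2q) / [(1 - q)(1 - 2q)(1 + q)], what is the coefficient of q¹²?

The denominator gives the recurrence a_n = 2a_(n−1) + a_(n−2) − 2a_(n−3) for n ≥ 3; the numerator fixes a_0 = 1, a_1 = 0, a_2 = 1.
Iterating: 1, 0, 1, 0, 1, 0, 1, 0, 1, 0, 1, 0, 1, so a_12 = 1.

1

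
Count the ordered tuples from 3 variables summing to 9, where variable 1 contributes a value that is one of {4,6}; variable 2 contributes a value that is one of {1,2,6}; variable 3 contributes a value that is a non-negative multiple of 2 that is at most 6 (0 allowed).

The generating function for the choices is (q^4 + q^6)·(q + q^2 + q^6)·(1 + q^2 + q^4 + q^6); the count is [q^9].
(q^4 + q^6) has coefficients 0,0,0,0,1,0,1 for degrees 0…6.
(q + q^2 + q^6) has coefficients 0,1,1,0,0,0,1,0,0,0 for degrees 0…9.
Finally multiplying by (1 + q^2 + q^4 + q^6), the product of all factors after the first has coefficients 0,1,1,1,1,1,2,1,2,0 for degrees 0…9.
[q^9] = 1·1 + 1·1 = 2.

2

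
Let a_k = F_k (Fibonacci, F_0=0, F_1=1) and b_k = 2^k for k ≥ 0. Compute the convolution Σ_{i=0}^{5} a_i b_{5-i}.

Write out a_i and b_{5-i} for i = 0,…,5 and sum the products.
Σ = 0·32 + 1·16 + 1·8 + 2·4 + 3·2 + 5·1 = 43.

43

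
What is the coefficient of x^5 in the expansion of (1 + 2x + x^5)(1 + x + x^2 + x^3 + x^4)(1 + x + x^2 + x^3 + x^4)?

(1 + 2x + x^5) has coefficients 1,2,0,0,0,1 for degrees 0…5.
(1 + x + x^2 + x^3 + x^4) has coefficients 1,1,1,1,1,0 for degrees 0…5.
Finally multiplying by (1 + x + x^2 + x^3 + x^4), the product of all factors after the first has coefficients 1,2,3,4,5,4 for degrees 0…5.
[x^5] = 1·4 + 2·5 + 1·1 = 15.

15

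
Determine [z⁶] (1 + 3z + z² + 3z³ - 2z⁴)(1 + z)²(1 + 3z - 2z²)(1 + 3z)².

(1 + 3z + z² + 3z³ - 2z⁴) has coefficients 1,3,1,3,-2 for degrees 0…4.
(1 + z)² has coefficients 1,2,1,0,0,0,0 for degrees 0…6.
Multiplying by (1 + 3z - 2z²) gives running coefficients 1,5,5,-1,-2,0,0 for degrees 0…6.
Finally multiplying by (1 + 3z)², the product of all factors after the first has coefficients 1,11,44,74,37,-21,-18 for degrees 0…6.
[z⁶] = 1·(-18) + 3·(-21) + 1·37 + 3·74 − 2·44 = 90.

90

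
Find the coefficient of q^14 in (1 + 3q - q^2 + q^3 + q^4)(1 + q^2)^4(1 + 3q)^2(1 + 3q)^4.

(1 + 3q - q^2 + q^3 + q^4) has coefficients 1,3,-1,1,1 for degrees 0…4.
(1 + q^2)^4 has coefficients 1,0,4,0,6,0,4,0,1,0,0,0,0,0,0 for degrees 0…14.
Multiplying by (1 + 3q)^2 gives running coefficients 1,6,13,24,42,36,58,24,37,6,9,0,0,0,0 for degrees 0…14.
Finally multiplying by (1 + 3q)^4, the product of all factors after the first has coefficients 1,18,139,612,1761,3726,6403,9144,10747,10926,9369,6372,4131,1458,729 for degrees 0…14.
[q^14] = 1·729 + 3·1458 − 1·4131 + 1·6372 + 1·9369 = 16713.

16713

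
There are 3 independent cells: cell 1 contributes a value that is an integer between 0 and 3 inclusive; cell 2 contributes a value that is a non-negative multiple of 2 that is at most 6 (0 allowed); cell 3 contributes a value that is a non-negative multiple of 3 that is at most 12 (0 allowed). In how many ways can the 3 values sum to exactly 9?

6

The generating function for the choices is (1 + q + q^2 + q^3)·(1 + q^2 + q^4 + q^6)·(1 + q^3 + q^6 + q^9 + q^12); the count is [q^9].
(1 + q + q^2 + q^3) has coefficients 1,1,1,1 for degrees 0…3.
(1 + q^2 + q^4 + q^6) has coefficients 1,0,1,0,1,0,1,0,0,0 for degrees 0…9.
Finally multiplying by (1 + q^3 + q^6 + q^9 + q^12), the product of all factors after the first has coefficients 1,0,1,1,1,1,2,1,1,2 for degrees 0…9.
[q^9] = 1·2 + 1·1 + 1·1 + 1·2 = 6.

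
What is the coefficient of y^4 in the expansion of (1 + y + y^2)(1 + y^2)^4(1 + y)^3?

(1 + y + y^2) has coefficients 1,1,1 for degrees 0…2.
(1 + y^2)^4 has coefficients 1,0,4,0,6 for degrees 0…4.
Finally multiplying by (1 + y)^3, the product of all factors after the first has coefficients 1,3,7,13,18 for degrees 0…4.
[y^4] = 1·18 + 1·13 + 1·7 = 38.

38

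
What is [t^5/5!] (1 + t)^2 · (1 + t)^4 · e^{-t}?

The EGF product rule gives c_5 = Σ_{k_1+k_2+k_3=5} C(5; k_1,k_2,k_3) · ∏ g_i(k_i), where (1+t)^2 gives the falling factorial (2)_k; (1+t)^4 gives the falling factorial (4)_k; e^{-t} gives (-1)^k.
g_1(k) for k = 0…5: 1, 2, 2, 0, 0, 0.
g_2(k) for k = 0…5: 1, 4, 12, 24, 24, 0.
g_3(k) for k = 0…5: 1, -1, 1, -1, 1, -1.
First combine the last two factors: h(k) = Σ_j C(k,j)·g_2(j)·g_3(k−j) for k = 0…5: 1, 3, 5, -1, -15, 19.
c_5 = Σ_k C(5,k)·g_1(k)·h(5−k) = 1·1·19 + 5·2·(-15) + 10·2·(-1) = 19 − 150 − 20 = -151.

-151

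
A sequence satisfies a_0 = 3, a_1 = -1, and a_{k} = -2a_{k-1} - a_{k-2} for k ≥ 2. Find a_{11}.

The ordinary generating function has denominator 1 + 2z + z^2.
Iterating the recurrence: a_0,…,a_{11} = 3, -1, -1, 3, -5, 7, -9, 11, -13, 15, -17, 19.

19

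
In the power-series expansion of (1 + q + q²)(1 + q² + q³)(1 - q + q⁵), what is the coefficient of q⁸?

2

(1 + q + q²) has coefficients 1,1,1 for degrees 0…2.
(1 + q² + q³) has coefficients 1,0,1,1,0,0,0,0,0 for degrees 0…8.
Finally multiplying by (1 - q + q⁵), the product of all factors after the first has coefficients 1,-1,1,0,-1,1,0,1,1 for degrees 0…8.
[q⁸] = 1·1 + 1·1 + 1·0 = 2.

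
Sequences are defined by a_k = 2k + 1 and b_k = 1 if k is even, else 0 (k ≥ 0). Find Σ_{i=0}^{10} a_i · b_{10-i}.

66

Write out a_i and b_{10-i} for i = 0,…,10 and sum the products.
Σ = 1·1 + 3·0 + 5·1 + 7·0 + 9·1 + 11·0 + 13·1 + 15·0 + 17·1 + 19·0 + 21·1 = 66.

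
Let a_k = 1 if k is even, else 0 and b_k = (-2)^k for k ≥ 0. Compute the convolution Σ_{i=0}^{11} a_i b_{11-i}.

-2730

Write out a_i and b_{11-i} for i = 0,…,11 and sum the products.
Σ = 1·(-2048) + 0·1024 + 1·(-512) + 0·256 + 1·(-128) + 0·64 + 1·(-32) + 0·16 + 1·(-8) + 0·4 + 1·(-2) + 0·1 = -2730.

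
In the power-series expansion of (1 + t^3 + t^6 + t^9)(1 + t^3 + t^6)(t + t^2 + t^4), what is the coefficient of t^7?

5

(1 + t^3 + t^6 + t^9) has coefficients 1,0,0,1,0,0,1,0 for degrees 0…7.
(1 + t^3 + t^6) has coefficients 1,0,0,1,0,0,1,0 for degrees 0…7.
Finally multiplying by (t + t^2 + t^4), the product of all factors after the first has coefficients 0,1,1,0,2,1,0,2 for degrees 0…7.
[t^7] = 1·2 + 1·2 + 1·1 = 5.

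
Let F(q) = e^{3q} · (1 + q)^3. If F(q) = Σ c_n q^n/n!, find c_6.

15633

The EGF product rule gives c_6 = Σ_{k_1+k_2=6} C(6; k_1,k_2) · ∏ g_i(k_i), where e^{3q} gives (3)^k; (1+q)^3 gives the falling factorial (3)_k.
g_1(k) for k = 0…6: 1, 3, 9, 27, 81, 243, 729.
g_2(k) for k = 0…6: 1, 3, 6, 6, 0, 0, 0.
c_6 = Σ_k C(6,k)·g_1(k)·g_2(6−k) = 20·27·6 + 15·81·6 + 6·243·3 + 1·729·1 = 3240 + 7290 + 4374 + 729 = 15633.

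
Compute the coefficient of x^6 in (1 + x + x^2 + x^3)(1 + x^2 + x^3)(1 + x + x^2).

(1 + x + x^2 + x^3) has coefficients 1,1,1,1 for degrees 0…3.
(1 + x^2 + x^3) has coefficients 1,0,1,1,0,0,0 for degrees 0…6.
Finally multiplying by (1 + x + x^2), the product of all factors after the first has coefficients 1,1,2,2,2,1,0 for degrees 0…6.
[x^6] = 1·0 + 1·1 + 1·2 + 1·2 = 5.

5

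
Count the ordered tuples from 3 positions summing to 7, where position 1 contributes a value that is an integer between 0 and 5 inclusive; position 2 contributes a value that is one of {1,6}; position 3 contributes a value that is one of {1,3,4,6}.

The generating function for the choices is (1 + z + z^2 + z^3 + z^4 + z^5)·(z + z^6)·(z + z^3 + z^4 + z^6); the count is [z^7].
(1 + z + z^2 + z^3 + z^4 + z^5) has coefficients 1,1,1,1,1,1 for degrees 0…5.
(z + z^6) has coefficients 0,1,0,0,0,0,1,0 for degrees 0…7.
Finally multiplying by (z + z^3 + z^4 + z^6), the product of all factors after the first has coefficients 0,0,1,0,1,1,0,2 for degrees 0…7.
[z^7] = 1·2 + 1·0 + 1·1 + 1·1 + 1·0 + 1·1 = 5.

5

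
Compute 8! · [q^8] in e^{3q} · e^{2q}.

The EGF product rule gives c_8 = Σ_{k_1+k_2=8} C(8; k_1,k_2) · ∏ g_i(k_i), where e^{3q} gives (3)^k; e^{2q} gives (2)^k.
g_1(k) for k = 0…8: 1, 3, 9, 27, 81, 243, 729, 2187, 6561.
g_2(k) for k = 0…8: 1, 2, 4, 8, 16, 32, 64, 128, 256.
c_8 = Σ_k C(8,k)·g_1(k)·g_2(8−k) = 1·1·256 + 8·3·128 + 28·9·64 + 56·27·32 + 70·81·16 + 56·243·8 + 28·729·4 + 8·2187·2 + 1·6561·1 = 256 + 3072 + 16128 + 48384 + 90720 + 108864 + 81648 + 34992 + 6561 = 390625.

390625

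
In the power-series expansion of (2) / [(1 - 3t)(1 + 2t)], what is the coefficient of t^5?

Partial fractions give a closed form: a_n = (6/5)·3^n + (4/5)·(-2)^n.
At n = 5: a_5 = 266.

266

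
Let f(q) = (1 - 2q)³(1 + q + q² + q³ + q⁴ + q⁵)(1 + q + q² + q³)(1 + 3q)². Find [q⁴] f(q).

39

(1 - 2q)³ has coefficients 1,-6,12,-8 for degrees 0…3.
(1 + q + q² + q³ + q⁴ + q⁵) has coefficients 1,1,1,1,1 for degrees 0…4.
Multiplying by (1 + q + q² + q³) gives running coefficients 1,2,3,4,4 for degrees 0…4.
Finally multiplying by (1 + 3q)², the product of all factors after the first has coefficients 1,8,24,40,55 for degrees 0…4.
[q⁴] = 1·55 − 6·40 + 12·24 − 8·8 = 39.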